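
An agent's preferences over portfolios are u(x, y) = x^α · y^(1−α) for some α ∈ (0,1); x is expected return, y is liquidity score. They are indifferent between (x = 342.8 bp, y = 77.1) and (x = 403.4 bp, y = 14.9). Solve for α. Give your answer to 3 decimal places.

Indifference: 342.8^α · 77.1^(1−α) = 403.4^α · 14.9^(1−α).
Taking logs: α·ln 342.8 + (1−α)·ln 77.1 = α·ln 403.4 + (1−α)·ln 14.9, i.e. α·-0.162781 = (1−α)·-1.643742.
Thus α·(-1.806523) = -1.643742, so α = -1.643742/-1.806523 ≈ 0.910.

α ≈ 0.910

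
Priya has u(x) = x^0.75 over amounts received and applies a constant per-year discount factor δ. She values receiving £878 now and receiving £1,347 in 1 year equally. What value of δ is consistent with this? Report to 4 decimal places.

Indifference means u(878) = δ · u(1347), so δ = u(878)/u(1347).
With u(x) = x^0.75: δ = 878^0.75/1347^0.75 = (878/1347)^0.75 = 0.72543.

δ ≈ 0.7254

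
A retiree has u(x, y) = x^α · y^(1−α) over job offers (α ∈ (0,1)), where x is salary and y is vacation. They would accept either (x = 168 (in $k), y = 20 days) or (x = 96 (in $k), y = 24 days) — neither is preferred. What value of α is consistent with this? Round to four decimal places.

Indifference: 168^α · 20^(1−α) = 96^α · 24^(1−α).
Taking logs: α·ln 168 + (1−α)·ln 20 = α·ln 96 + (1−α)·ln 24, i.e. α·0.5596158 = (1−α)·0.1823216.
Thus α·(0.7419374) = 0.1823216, so α = 0.1823216/0.7419374 ≈ 0.2457.

α ≈ 0.2457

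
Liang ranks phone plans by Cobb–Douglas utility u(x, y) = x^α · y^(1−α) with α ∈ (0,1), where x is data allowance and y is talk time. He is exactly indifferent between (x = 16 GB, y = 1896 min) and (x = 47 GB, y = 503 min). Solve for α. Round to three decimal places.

α ≈ 0.552

Indifference: 16^α · 1896^(1−α) = 47^α · 503^(1−α).
(16/47)^α = (503/1896)^(1−α); take logs: α·ln(16/47) = (1−α)·ln(503/1896), i.e. α·-1.077559 = (1−α)·-1.326912.
Thus α·(-2.404471) = -1.326912, so α = -1.326912/-2.404471 ≈ 0.552.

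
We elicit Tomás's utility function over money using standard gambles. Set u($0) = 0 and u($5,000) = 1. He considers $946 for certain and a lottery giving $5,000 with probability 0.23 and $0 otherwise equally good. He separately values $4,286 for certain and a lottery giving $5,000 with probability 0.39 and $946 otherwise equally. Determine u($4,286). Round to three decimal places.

First, u($946) = 0.23·u($5,000) + 0.77·u($0) = 0.23.
The second indifference gives u($4,286) = 0.39·u($5,000) + 0.61·u($946) = 0.39·1.00 + 0.61·0.23 = 0.5303.

0.530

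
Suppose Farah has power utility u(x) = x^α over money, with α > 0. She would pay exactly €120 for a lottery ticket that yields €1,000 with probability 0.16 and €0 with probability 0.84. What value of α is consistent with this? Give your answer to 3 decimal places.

α ≈ 0.864

The lottery's expected utility is 0.16·u(1000) + 0.84·u(0) = 0.16·1000^α (since u(0) = 0 for α > 0).
Equating: 120^α = 0.16·1000^α, i.e. 0.1200^α = 0.16.
α = ln(0.16) / ln(120/1000) = -1.832581/-2.120264 ≈ 0.864.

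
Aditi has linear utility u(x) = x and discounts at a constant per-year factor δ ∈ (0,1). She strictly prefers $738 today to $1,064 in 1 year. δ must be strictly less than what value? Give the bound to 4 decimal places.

The preference means 738 > δ·1064.
Dividing through by 1064 gives δ < 0.69361.

δ < 0.6936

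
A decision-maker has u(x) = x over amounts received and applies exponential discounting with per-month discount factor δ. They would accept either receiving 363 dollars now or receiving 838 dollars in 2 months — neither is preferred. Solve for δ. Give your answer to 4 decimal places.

δ ≈ 0.6582

Equating discounted utilities: u(363) = δ^2·u(838) ⇒ δ^2 = u(363)/u(838).
With u(x) = x: δ^2 = 363/838 = 0.43317.
So δ = 0.43317^(1/2) ≈ 0.6582.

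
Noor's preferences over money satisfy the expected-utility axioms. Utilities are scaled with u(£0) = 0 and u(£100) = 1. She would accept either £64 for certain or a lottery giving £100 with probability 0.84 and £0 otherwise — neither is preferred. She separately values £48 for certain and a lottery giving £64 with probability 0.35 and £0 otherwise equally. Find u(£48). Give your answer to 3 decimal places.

The first gamble pins u(£64): it must equal 0.84·1 + 0.16·0 = 0.84.
Then u(£48) = 0.35·u(£64) + 0.65·u(£0) = 0.35·0.84 + 0.65·0.00 = 0.2940.

0.294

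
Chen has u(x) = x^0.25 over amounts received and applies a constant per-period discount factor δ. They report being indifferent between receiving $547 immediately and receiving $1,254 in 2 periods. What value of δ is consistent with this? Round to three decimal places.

The payoff in 2 periods is discounted by δ^2, so u(547) = δ^2·u(1254) and δ^2 = u(547)/u(1254).
With u(x) = x^0.25: δ^2 = 547^0.25/1254^0.25 = (547/1254)^0.25 = 0.81269.
Taking the square root: δ = 0.81269^(1/2) ≈ 0.901.

δ ≈ 0.901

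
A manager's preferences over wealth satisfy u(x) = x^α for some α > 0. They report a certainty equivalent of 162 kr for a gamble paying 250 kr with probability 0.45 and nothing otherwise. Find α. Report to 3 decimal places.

EU(lottery) = 0.45·250^α + 0.55·0 = 0.45·250^α.
Setting u(162) equal to that: 162^α = 0.45·250^α ⇒ (162/250)^α = 0.45.
Take logs: α = ln 0.45 / ln(162/250) ≈ 1.84045.

α ≈ 1.840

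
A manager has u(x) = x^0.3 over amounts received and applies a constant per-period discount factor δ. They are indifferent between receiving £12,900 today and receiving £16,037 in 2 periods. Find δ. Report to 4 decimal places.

δ ≈ 0.9679

Equating discounted utilities: u(12900) = δ^2·u(16037) ⇒ δ^2 = u(12900)/u(16037).
With u(x) = x^0.3: δ^2 = 12900^0.3/16037^0.3 = (12900/16037)^0.3 = 0.93679.
Taking the square root: δ = 0.93679^(1/2) ≈ 0.9679.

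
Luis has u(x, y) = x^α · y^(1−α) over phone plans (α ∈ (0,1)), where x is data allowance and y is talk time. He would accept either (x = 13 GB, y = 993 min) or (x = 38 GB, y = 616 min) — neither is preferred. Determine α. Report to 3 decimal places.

The Cobb–Douglas utilities coincide, so 13^α·993^(1−α) = 38^α·616^(1−α).
Rearrange to (13/38)^α = (616/993)^(1−α) and take logs: α·-1.072637 = (1−α)·-0.477484.
So α/(1−α) = (-0.477484)/(-1.072637) = 0.445150, and α = 0.445150/1.445150 ≈ 0.308.

α ≈ 0.308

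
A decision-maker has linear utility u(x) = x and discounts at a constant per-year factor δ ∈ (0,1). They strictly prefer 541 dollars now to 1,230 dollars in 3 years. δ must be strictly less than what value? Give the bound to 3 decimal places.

δ < 0.760

The preference means 541 > δ^3·1230.
Dividing by 1230: δ^3 < 0.43984. Both sides are positive, so the cube root keeps the direction.
δ < (541/1230)^(1/3) ≈ 0.760.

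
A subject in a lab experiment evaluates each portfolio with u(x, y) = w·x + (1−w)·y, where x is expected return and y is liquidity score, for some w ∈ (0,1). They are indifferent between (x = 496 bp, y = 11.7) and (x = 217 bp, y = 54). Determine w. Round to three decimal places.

Indifference: w·496 + (1−w)·11.7 = w·217 + (1−w)·54.
Rearranging, 279·w − 42.3·(1−w) = 0.
Hence w = 42.3/(279+42.3) = 42.3/321.3 = 0.132.

w = 0.132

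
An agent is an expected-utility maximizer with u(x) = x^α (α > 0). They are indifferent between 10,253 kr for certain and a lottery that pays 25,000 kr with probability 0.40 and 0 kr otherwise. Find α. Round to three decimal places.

α ≈ 1.028

The lottery's expected utility is 0.40·u(25000) + 0.60·u(0) = 0.40·25000^α (since u(0) = 0 for α > 0).
Equating: 10253^α = 0.40·25000^α, i.e. 0.4101^α = 0.40.
Taking logs: α·ln(10253/25000) = ln(0.40), so α = -0.916291 / -0.891305 ≈ 1.028.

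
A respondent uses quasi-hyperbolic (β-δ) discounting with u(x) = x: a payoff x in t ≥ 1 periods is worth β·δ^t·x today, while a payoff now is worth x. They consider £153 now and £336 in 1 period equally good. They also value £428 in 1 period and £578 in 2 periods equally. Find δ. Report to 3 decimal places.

δ ≈ 0.740

Both payoffs in the second observation are in the future, so β drops out: δ^1·428 = δ^2·578 ⇒ δ = 428/578 = 0.74048.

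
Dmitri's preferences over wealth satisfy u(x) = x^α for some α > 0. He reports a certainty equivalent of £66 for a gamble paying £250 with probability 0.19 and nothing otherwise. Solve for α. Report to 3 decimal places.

EU(lottery) = 0.19·250^α + 0.81·0 = 0.19·250^α.
Equating: 66^α = 0.19·250^α, i.e. 0.2640^α = 0.19.
Take logs: α = ln 0.19 / ln(66/250) ≈ 1.24698.

α ≈ 1.247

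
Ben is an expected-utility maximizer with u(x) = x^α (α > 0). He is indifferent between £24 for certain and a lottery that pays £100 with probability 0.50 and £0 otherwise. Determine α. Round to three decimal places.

α ≈ 0.486

The lottery's expected utility is 0.50·u(100) + 0.50·u(0) = 0.50·100^α (since u(0) = 0 for α > 0).
Setting u(24) equal to that: 24^α = 0.50·100^α ⇒ (24/100)^α = 0.50.
Take logs: α = ln 0.50 / ln(24/100) ≈ 0.48570.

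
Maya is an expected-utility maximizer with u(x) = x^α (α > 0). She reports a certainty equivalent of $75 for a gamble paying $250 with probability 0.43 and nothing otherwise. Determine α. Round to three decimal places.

α ≈ 0.701

The lottery's expected utility is 0.43·u(250) + 0.57·u(0) = 0.43·250^α (since u(0) = 0 for α > 0).
Indifference: 75^α = 0.43·250^α, so (75/250)^α = 0.43.
Take logs: α = ln 0.43 / ln(75/250) ≈ 0.70099.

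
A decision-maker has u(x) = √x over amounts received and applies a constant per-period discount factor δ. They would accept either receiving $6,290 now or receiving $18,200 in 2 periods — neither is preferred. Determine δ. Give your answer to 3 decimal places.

δ ≈ 0.767

Indifference means u(6290) = δ^2 · u(18200), so δ^2 = u(6290)/u(18200).
Since u(x) = √x, δ^2 = √(6290/18200) = 0.58788.
Hence δ = (0.58788)^(1/2) = 0.76673.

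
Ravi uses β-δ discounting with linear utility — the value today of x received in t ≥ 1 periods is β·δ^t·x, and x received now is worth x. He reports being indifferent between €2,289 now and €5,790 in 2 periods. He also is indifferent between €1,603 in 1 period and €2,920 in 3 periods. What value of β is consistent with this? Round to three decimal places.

From the later pair, β·δ^1·1603 = β·δ^3·2920; dividing through, δ^2 = 1603/2920 = 0.54897, so δ = 0.74093.
The first indifference: 2289 = β·δ^2·5790, so β = 2289/(δ^2·5790) = 2289/(0.54897·5790) ≈ 0.720.

β ≈ 0.720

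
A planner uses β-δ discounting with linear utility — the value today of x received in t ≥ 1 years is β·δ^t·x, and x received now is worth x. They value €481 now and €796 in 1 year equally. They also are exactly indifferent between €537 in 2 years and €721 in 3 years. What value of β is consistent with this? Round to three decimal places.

From the later pair, β·δ^2·537 = β·δ^3·721; dividing through, δ = 537/721 = 0.74480.
The first indifference: 481 = β·δ·796, so β = 481/(δ·796) = 481/(0.74480·796) ≈ 0.811.

β ≈ 0.811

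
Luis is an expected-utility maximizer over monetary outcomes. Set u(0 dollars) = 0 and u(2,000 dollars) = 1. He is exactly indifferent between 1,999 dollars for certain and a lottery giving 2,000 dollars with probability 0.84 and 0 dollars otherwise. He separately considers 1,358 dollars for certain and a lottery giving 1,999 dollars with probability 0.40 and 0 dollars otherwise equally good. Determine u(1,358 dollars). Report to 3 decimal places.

0.336

From the first indifference, u(1,999 dollars) = 0.84·u(2,000 dollars) + 0.16·u(0 dollars) = 0.84·1 + 0.16·0 = 0.84.
Chaining: u(1,358 dollars) = 0.40·0.84 + 0.60·0.00 = 0.3360.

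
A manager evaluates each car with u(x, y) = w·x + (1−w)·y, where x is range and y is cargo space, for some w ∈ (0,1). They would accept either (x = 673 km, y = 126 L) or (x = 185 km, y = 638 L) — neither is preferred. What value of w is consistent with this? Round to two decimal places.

Indifference: w·673 + (1−w)·126 = w·185 + (1−w)·638.
Collecting terms: w·488 = (1−w)·512.
The marginal rate of substitution is 512/488, so w = 512/(488+512) = 0.51.

w = 0.51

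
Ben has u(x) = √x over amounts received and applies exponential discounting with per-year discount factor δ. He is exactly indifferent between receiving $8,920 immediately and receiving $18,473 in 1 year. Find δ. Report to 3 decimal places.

δ ≈ 0.695

Indifference means u(8920) = δ · u(18473), so δ = u(8920)/u(18473).
With u(x) = √x: δ = √8920/√18473 = √(8920/18473) = 0.69489.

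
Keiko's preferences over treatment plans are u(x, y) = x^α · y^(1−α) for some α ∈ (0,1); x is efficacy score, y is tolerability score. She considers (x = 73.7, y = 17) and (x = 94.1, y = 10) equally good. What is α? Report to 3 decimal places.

α ≈ 0.685

Set the two utilities equal: 73.7^α·17^(1−α) = 94.1^α·10^(1−α).
(73.7/94.1)^α = (10/17)^(1−α); take logs: α·ln(73.7/94.1) = (1−α)·ln(10/17), i.e. α·-0.244355 = (1−α)·-0.530628.
So α/(1−α) = (-0.530628)/(-0.244355) = 2.171545, and α = 2.171545/3.171545 ≈ 0.685.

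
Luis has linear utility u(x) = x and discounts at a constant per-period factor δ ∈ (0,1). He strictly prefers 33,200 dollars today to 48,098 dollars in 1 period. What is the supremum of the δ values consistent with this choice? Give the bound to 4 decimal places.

Comparing present values: 33200 > δ·48098.
So δ < 33200/48098 = 0.69026.

δ < 0.6903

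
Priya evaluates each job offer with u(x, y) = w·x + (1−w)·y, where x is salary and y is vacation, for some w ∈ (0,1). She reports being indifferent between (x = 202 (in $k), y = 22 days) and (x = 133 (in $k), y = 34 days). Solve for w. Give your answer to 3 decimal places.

Indifference: w·202 + (1−w)·22 = w·133 + (1−w)·34.
w·(202−133) = (1−w)·(34−22), i.e. w·69 = (1−w)·12.
The marginal rate of substitution is 12/69, so w = 12/(69+12) = 0.148.

w = 0.148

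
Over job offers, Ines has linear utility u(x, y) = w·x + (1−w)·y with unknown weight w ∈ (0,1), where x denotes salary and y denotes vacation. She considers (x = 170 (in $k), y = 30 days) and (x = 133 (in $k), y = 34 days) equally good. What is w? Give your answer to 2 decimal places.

w = 0.10

u(170,30) = u(133,34) means w·170 + (1−w)·30 = w·133 + (1−w)·34.
Rearranging, 37·w − 4·(1−w) = 0.
So w/(1−w) = 4/37 = 0.1081, giving w = 4/(37+4) = 0.10.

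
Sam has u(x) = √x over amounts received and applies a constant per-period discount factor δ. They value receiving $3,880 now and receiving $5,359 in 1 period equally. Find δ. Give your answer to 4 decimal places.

δ ≈ 0.8509

The payoff in 1 period is discounted by δ, so u(3880) = δ·u(5359) and δ = u(3880)/u(5359).
With u(x) = √x: δ = √3880/√5359 = √(3880/5359) = 0.85089.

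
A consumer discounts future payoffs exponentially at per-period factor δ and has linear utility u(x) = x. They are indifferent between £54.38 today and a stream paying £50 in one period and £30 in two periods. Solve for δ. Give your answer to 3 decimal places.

Equating present values: 54.38 = 50δ + 30δ².
Rearranged: 30δ² + 50δ − 54.38 = 0.
The positive root is δ = [−50 + √(50² + 4·30·54.38)] / (2·30) = (−50 + 95.003)/60 ≈ 0.750.

δ ≈ 0.750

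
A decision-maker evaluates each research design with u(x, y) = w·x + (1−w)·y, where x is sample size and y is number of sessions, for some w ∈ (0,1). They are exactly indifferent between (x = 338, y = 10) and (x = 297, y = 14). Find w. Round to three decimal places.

w = 0.089

Equating utilities: w·338 + (1−w)·10 = w·297 + (1−w)·14.
w·(338−297) = (1−w)·(14−10), i.e. w·41 = (1−w)·4.
Hence w = 4/(41+4) = 4/45 = 0.089.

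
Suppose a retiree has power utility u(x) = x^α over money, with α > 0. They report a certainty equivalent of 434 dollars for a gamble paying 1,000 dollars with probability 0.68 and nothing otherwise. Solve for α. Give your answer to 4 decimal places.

The lottery's expected utility is 0.68·u(1000) + 0.32·u(0) = 0.68·1000^α (since u(0) = 0 for α > 0).
Indifference: 434^α = 0.68·1000^α, so (434/1000)^α = 0.68.
Take logs: α = ln 0.68 / ln(434/1000) ≈ 0.462031.

α ≈ 0.4620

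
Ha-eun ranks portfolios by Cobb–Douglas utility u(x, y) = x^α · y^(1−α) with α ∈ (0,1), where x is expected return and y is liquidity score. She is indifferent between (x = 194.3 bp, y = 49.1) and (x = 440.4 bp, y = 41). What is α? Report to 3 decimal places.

α ≈ 0.181

The Cobb–Douglas utilities coincide, so 194.3^α·49.1^(1−α) = 440.4^α·41^(1−α).
(194.3/440.4)^α = (41/49.1)^(1−α); take logs: α·ln(194.3/440.4) = (1−α)·ln(41/49.1), i.e. α·-0.818280 = (1−α)·-0.180287.
With A = -0.818280 and B = -0.180287: α·A = (1−α)·B, so α = B/(A+B) = -0.180287/-0.998567 ≈ 0.181.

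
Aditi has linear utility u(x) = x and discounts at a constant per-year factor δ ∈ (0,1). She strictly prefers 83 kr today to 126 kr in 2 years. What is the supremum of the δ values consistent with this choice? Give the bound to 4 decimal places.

Comparing present values: 83 > δ^2·126.
Dividing by 126: δ^2 < 0.65873. Both sides are positive, so the square root keeps the direction.
δ < (83/126)^(1/2) ≈ 0.8116.

δ < 0.8116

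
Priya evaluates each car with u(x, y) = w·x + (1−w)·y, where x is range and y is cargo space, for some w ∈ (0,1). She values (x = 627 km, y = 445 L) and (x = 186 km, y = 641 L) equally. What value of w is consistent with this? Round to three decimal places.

Indifference: w·627 + (1−w)·445 = w·186 + (1−w)·641.
Rearranging, 441·w − 196·(1−w) = 0.
So w/(1−w) = 196/441 = 0.4444, giving w = 196/(441+196) = 0.308.

w = 0.308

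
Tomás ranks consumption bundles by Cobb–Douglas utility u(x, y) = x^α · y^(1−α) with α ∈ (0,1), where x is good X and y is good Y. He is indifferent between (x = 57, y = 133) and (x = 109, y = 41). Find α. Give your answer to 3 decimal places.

α ≈ 0.645

Indifference: 57^α · 133^(1−α) = 109^α · 41^(1−α).
Taking logs: α·ln 57 + (1−α)·ln 133 = α·ln 109 + (1−α)·ln 41, i.e. α·-0.648297 = (1−α)·-1.176777.
With A = -0.648297 and B = -1.176777: α·A = (1−α)·B, so α = B/(A+B) = -1.176777/-1.825074 ≈ 0.645.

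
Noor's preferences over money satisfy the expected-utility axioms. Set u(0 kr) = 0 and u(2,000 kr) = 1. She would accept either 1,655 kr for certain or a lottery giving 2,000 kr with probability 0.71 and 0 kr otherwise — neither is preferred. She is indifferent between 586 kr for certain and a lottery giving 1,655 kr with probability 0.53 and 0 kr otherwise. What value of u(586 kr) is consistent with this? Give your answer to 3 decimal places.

The first gamble pins u(1,655 kr): it must equal 0.71·1 + 0.29·0 = 0.71.
Chaining: u(586 kr) = 0.53·0.71 + 0.47·0.00 = 0.3763.

0.376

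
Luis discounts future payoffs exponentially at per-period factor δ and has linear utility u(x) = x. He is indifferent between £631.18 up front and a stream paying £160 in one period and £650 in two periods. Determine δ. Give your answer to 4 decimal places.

δ ≈ 0.8700

The stream is worth 160δ + 650δ² today, so 160δ + 650δ² = 631.18.
That is, 650δ² + 160δ − 631.18 = 0, a quadratic in δ.
The positive root is δ = [−160 + √(160² + 4·650·631.18)] / (2·650) = (−160 + 1290.995)/1300 ≈ 0.8700.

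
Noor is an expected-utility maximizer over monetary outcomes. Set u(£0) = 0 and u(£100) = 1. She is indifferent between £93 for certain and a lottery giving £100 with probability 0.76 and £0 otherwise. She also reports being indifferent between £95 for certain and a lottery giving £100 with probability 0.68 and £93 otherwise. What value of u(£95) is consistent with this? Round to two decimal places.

0.92

First, u(£93) = 0.76·u(£100) + 0.24·u(£0) = 0.76.
Chaining: u(£95) = 0.68·1.00 + 0.32·0.76 = 0.9232.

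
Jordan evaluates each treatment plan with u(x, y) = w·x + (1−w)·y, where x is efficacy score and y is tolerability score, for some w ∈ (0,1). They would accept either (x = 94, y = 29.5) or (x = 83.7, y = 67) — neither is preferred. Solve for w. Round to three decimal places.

u(94,29.5) = u(83.7,67) means w·94 + (1−w)·29.5 = w·83.7 + (1−w)·67.
Rearranging, 10.3·w − 37.5·(1−w) = 0.
The marginal rate of substitution is 37.5/10.3, so w = 37.5/(10.3+37.5) = 0.785.

w = 0.785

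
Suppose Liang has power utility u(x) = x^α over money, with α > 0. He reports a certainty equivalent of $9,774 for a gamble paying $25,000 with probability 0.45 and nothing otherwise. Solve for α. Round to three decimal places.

Since u(0) = 0, the lottery's EU is 0.45·25000^α.
Equating: 9774^α = 0.45·25000^α, i.e. 0.3910^α = 0.45.
Taking logs: α·ln(9774/25000) = ln(0.45), so α = -0.798508 / -0.939150 ≈ 0.850.

α ≈ 0.850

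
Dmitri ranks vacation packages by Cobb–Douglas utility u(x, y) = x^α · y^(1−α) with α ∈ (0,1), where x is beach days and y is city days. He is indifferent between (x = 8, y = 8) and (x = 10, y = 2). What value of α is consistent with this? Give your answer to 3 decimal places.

α ≈ 0.861

Indifference: 8^α · 8^(1−α) = 10^α · 2^(1−α).
Rearrange to (8/10)^α = (2/8)^(1−α) and take logs: α·-0.223144 = (1−α)·-1.386294.
So α/(1−α) = (-1.386294)/(-0.223144) = 6.212553, and α = 6.212553/7.212553 ≈ 0.861.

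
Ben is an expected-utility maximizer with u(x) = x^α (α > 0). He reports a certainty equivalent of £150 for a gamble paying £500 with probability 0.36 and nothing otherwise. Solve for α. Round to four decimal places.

α ≈ 0.8486

Since u(0) = 0, the lottery's EU is 0.36·500^α.
Indifference: 150^α = 0.36·500^α, so (150/500)^α = 0.36.
α = ln(0.36) / ln(150/500) = -1.0216512/-1.2039728 ≈ 0.8486.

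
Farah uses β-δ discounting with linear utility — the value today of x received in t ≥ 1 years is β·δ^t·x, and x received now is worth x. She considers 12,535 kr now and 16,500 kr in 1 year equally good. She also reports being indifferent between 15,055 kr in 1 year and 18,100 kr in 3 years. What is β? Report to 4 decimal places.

The second indifference involves only future payoffs, so β cancels: β·δ^1·15055 = β·δ^3·18100, giving δ^2 = 15055/18100 = 0.83177, so δ = 0.91201.
Substituting δ into 12535 = β·δ·16500: β = 12535/(15048.217) ≈ 0.8330.

β ≈ 0.8330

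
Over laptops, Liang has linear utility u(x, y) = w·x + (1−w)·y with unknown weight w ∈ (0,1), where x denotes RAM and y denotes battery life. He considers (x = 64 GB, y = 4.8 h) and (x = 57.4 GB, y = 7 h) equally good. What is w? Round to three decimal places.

w = 0.250

Equating utilities: w·64 + (1−w)·4.8 = w·57.4 + (1−w)·7.
Collecting terms: w·6.6 = (1−w)·2.2.
Hence w = 2.2/(6.6+2.2) = 2.2/8.8 = 0.250.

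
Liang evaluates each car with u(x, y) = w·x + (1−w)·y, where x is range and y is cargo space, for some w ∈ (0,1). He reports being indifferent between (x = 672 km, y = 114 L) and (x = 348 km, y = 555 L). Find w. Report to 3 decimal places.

Indifference: w·672 + (1−w)·114 = w·348 + (1−w)·555.
Collecting terms: w·324 = (1−w)·441.
The marginal rate of substitution is 441/324, so w = 441/(324+441) = 0.576.

w = 0.576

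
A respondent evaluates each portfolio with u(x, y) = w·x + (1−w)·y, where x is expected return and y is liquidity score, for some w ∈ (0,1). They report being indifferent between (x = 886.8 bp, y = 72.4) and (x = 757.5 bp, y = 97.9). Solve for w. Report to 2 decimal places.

Indifference: w·886.8 + (1−w)·72.4 = w·757.5 + (1−w)·97.9.
Rearranging, 129.3·w − 25.5·(1−w) = 0.
The marginal rate of substitution is 25.5/129.3, so w = 25.5/(129.3+25.5) = 0.16.

w = 0.16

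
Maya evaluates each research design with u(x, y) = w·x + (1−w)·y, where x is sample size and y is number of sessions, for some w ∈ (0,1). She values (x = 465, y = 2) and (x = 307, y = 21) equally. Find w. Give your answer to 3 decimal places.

w = 0.107

u(465,2) = u(307,21) means w·465 + (1−w)·2 = w·307 + (1−w)·21.
w·(465−307) = (1−w)·(21−2), i.e. w·158 = (1−w)·19.
So w/(1−w) = 19/158 = 0.1203, giving w = 19/(158+19) = 0.107.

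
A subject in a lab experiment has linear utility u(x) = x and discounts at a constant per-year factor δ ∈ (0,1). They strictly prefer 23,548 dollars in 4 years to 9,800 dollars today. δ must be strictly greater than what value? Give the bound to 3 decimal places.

δ > 0.803

Under u(x) = x this choice says 9800 < δ^4·23548.
Dividing by 23548: δ^4 > 0.41617. Both sides are positive, so the 4th root keeps the direction.
δ > (9800/23548)^(1/4) ≈ 0.803.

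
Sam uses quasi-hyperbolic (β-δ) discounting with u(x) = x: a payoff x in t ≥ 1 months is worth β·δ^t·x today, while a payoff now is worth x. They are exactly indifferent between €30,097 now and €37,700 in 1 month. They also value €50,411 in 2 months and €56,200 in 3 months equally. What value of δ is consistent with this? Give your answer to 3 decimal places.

Both payoffs in the second observation are in the future, so β drops out: δ^2·50411 = δ^3·56200 ⇒ δ = 50411/56200 = 0.89699.

δ ≈ 0.897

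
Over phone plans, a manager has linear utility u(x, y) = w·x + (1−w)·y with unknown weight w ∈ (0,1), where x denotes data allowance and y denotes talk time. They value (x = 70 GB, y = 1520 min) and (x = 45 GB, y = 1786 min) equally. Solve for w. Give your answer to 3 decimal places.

w = 0.914

u(70,1520) = u(45,1786) means w·70 + (1−w)·1520 = w·45 + (1−w)·1786.
Collecting terms: w·25 = (1−w)·266.
Hence w = 266/(25+266) = 266/291 = 0.914.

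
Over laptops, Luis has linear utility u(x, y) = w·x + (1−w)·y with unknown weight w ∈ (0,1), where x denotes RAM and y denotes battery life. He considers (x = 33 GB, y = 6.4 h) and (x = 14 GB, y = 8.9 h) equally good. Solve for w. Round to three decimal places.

w = 0.116

Indifference: w·33 + (1−w)·6.4 = w·14 + (1−w)·8.9.
Collecting terms: w·19 = (1−w)·2.5.
So w/(1−w) = 2.5/19 = 0.1316, giving w = 2.5/(19+2.5) = 0.116.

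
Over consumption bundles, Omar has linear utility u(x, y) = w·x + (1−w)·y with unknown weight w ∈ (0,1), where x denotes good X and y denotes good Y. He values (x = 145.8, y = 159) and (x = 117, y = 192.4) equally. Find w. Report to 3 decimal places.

w = 0.537

Indifference: w·145.8 + (1−w)·159 = w·117 + (1−w)·192.4.
w·(145.8−117) = (1−w)·(192.4−159), i.e. w·28.8 = (1−w)·33.4.
The marginal rate of substitution is 33.4/28.8, so w = 33.4/(28.8+33.4) = 0.537.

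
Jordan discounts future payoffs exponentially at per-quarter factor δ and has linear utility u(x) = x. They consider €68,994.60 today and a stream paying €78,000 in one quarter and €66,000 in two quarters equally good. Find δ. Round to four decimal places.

Equating present values: 68994.60 = 78000δ + 66000δ².
So 66000δ² + 78000δ − 68994.60 = 0.
The positive root is δ = [−78000 + √(78000² + 4·66000·68994.60)] / (2·66000) = (−78000 + 155880.000)/132000 ≈ 0.5900.

δ ≈ 0.5900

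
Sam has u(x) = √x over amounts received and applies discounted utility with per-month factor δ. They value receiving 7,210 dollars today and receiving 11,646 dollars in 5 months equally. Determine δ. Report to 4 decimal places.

δ ≈ 0.9532

Indifference means u(7210) = δ^5 · u(11646), so δ^5 = u(7210)/u(11646).
With u(x) = √x: δ^5 = √7210/√11646 = √(7210/11646) = 0.78683.
So δ = 0.78683^(1/5) ≈ 0.9532.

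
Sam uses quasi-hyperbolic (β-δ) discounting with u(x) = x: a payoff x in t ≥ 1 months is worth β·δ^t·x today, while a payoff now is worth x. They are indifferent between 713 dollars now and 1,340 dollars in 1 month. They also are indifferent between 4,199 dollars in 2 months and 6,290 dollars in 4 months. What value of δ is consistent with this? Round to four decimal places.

δ ≈ 0.8170

Both payoffs in the second observation are in the future, so β drops out: δ^2·4199 = δ^4·6290 ⇒ δ^2 = 4199/6290 = 0.66757, so δ = 0.81705.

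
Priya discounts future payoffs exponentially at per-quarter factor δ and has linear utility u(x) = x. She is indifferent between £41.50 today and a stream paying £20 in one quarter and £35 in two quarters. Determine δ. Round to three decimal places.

δ ≈ 0.840

Present value of the stream is 20·δ + 35·δ². Indifference gives 20δ + 35δ² = 41.50.
That is, 35δ² + 20δ − 41.50 = 0, a quadratic in δ.
The positive root is δ = [−20 + √(20² + 4·35·41.50)] / (2·35) = (−20 + 78.804)/70 ≈ 0.840.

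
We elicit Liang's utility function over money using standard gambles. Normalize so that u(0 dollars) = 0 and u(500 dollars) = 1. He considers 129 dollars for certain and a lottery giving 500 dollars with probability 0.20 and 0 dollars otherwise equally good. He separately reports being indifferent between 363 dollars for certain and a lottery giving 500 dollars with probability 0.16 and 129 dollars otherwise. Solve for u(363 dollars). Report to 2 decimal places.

The first gamble pins u(129 dollars): it must equal 0.20·1 + 0.80·0 = 0.20.
Chaining: u(363 dollars) = 0.16·1.00 + 0.84·0.20 = 0.3280.

0.33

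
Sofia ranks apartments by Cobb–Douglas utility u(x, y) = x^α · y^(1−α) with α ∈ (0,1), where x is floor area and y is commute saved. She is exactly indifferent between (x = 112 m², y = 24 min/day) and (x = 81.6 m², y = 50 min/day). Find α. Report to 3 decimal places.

The Cobb–Douglas utilities coincide, so 112^α·24^(1−α) = 81.6^α·50^(1−α).
(112/81.6)^α = (50/24)^(1−α); take logs: α·ln(112/81.6) = (1−α)·ln(50/24), i.e. α·0.316670 = (1−α)·0.733969.
So α/(1−α) = (0.733969)/(0.316670) = 2.317772, and α = 2.317772/3.317772 ≈ 0.699.

α ≈ 0.699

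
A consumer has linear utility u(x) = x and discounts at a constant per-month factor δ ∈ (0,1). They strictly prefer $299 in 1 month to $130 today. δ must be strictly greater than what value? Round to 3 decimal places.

δ > 0.435

The preference means 130 < δ·299.
Dividing through by 299 gives δ > 0.43478.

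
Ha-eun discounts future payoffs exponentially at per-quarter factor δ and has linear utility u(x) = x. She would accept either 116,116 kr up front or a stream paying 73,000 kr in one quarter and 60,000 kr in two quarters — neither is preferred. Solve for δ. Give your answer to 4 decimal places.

The stream is worth 73000δ + 60000δ² today, so 73000δ + 60000δ² = 116116.
So 60000δ² + 73000δ − 116116 = 0.
By the quadratic formula (taking the positive root), δ = (−73000 + √33196840000.00) / 120000 ≈ 0.9100.

δ ≈ 0.9100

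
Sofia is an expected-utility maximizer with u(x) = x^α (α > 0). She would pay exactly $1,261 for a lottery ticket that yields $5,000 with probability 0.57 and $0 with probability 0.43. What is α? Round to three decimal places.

Since u(0) = 0, the lottery's EU is 0.57·5000^α.
Setting u(1261) equal to that: 1261^α = 0.57·5000^α ⇒ (1261/5000)^α = 0.57.
Take logs: α = ln 0.57 / ln(1261/5000) ≈ 0.40806.

α ≈ 0.408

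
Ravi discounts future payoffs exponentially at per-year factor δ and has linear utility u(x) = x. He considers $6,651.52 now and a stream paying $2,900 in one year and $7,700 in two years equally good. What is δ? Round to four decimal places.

Equating present values: 6651.52 = 2900δ + 7700δ².
So 7700δ² + 2900δ − 6651.52 = 0.
The positive root is δ = [−2900 + √(2900² + 4·7700·6651.52)] / (2·7700) = (−2900 + 14604.000)/15400 ≈ 0.7600.

δ ≈ 0.7600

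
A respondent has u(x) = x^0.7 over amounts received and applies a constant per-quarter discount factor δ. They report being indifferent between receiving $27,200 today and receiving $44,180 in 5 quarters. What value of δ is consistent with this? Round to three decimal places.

The payoff in 5 quarters is discounted by δ^5, so u(27200) = δ^5·u(44180) and δ^5 = u(27200)/u(44180).
With u(x) = x^0.7: δ^5 = 27200^0.7/44180^0.7 = (27200/44180)^0.7 = 0.71210.
So δ = 0.71210^(1/5) ≈ 0.934.

δ ≈ 0.934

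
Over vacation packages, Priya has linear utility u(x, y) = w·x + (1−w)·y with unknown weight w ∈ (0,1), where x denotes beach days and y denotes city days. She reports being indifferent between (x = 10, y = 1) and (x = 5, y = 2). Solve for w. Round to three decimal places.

w = 0.167

Indifference: w·10 + (1−w)·1 = w·5 + (1−w)·2.
w·(10−5) = (1−w)·(2−1), i.e. w·5 = (1−w)·1.
So w/(1−w) = 1/5 = 0.2000, giving w = 1/(5+1) = 0.167.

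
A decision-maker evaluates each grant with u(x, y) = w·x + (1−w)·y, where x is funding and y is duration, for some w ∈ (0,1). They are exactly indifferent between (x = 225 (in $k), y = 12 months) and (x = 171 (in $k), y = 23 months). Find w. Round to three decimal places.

u(225,12) = u(171,23) means w·225 + (1−w)·12 = w·171 + (1−w)·23.
Rearranging, 54·w − 11·(1−w) = 0.
The marginal rate of substitution is 11/54, so w = 11/(54+11) = 0.169.

w = 0.169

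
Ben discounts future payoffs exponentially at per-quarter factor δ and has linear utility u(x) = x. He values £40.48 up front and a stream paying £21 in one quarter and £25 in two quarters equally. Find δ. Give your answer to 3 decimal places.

Present value of the stream is 21·δ + 25·δ². Indifference gives 21δ + 25δ² = 40.48.
Rearranged: 25δ² + 21δ − 40.48 = 0.
The positive root is δ = [−21 + √(21² + 4·25·40.48)] / (2·25) = (−21 + 67.000)/50 ≈ 0.920.

δ ≈ 0.920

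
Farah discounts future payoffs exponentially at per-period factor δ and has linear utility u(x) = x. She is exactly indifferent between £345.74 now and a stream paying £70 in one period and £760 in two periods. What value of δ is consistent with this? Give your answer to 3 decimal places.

The stream is worth 70δ + 760δ² today, so 70δ + 760δ² = 345.74.
That is, 760δ² + 70δ − 345.74 = 0, a quadratic in δ.
By the quadratic formula (taking the positive root), δ = (−70 + √1055949.60) / 1520 ≈ 0.630.

δ ≈ 0.630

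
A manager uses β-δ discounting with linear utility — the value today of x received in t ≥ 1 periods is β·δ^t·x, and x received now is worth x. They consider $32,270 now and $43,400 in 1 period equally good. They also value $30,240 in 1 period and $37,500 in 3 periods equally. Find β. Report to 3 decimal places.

From the later pair, β·δ^1·30240 = β·δ^3·37500; dividing through, δ^2 = 30240/37500 = 0.80640, so δ = 0.89800.
The first indifference: 32270 = β·δ·43400, so β = 32270/(δ·43400) = 32270/(0.89800·43400) ≈ 0.828.

β ≈ 0.828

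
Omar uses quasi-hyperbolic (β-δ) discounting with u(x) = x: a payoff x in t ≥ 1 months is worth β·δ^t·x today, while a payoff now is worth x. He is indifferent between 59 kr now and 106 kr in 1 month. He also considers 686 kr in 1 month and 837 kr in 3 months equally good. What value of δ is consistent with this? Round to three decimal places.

δ ≈ 0.905

The second indifference involves only future payoffs, so β cancels: β·δ^1·686 = β·δ^3·837, giving δ^2 = 686/837 = 0.81959, so δ = 0.90531.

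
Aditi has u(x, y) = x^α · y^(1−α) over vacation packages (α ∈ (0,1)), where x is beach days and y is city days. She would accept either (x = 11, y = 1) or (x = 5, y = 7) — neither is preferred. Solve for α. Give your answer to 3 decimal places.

The Cobb–Douglas utilities coincide, so 11^α·1^(1−α) = 5^α·7^(1−α).
(11/5)^α = (7/1)^(1−α); take logs: α·ln(11/5) = (1−α)·ln(7/1), i.e. α·0.788457 = (1−α)·1.945910.
So α/(1−α) = (1.945910)/(0.788457) = 2.467998, and α = 2.467998/3.467998 ≈ 0.712.

α ≈ 0.712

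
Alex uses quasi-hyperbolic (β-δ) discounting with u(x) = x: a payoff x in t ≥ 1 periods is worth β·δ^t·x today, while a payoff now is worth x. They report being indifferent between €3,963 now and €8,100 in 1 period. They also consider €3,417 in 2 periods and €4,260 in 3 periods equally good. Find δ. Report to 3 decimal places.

Both payoffs in the second observation are in the future, so β drops out: δ^2·3417 = δ^3·4260 ⇒ δ = 3417/4260 = 0.80211.

δ ≈ 0.802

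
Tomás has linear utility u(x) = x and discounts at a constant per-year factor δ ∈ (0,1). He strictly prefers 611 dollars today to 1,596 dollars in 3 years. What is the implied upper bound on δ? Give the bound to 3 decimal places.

The preference means 611 > δ^3·1596.
So δ^3 < 611/1596 = 0.38283; taking the cube root of both positive sides preserves the inequality.
δ < (611/1596)^(1/3) ≈ 0.726.

δ < 0.726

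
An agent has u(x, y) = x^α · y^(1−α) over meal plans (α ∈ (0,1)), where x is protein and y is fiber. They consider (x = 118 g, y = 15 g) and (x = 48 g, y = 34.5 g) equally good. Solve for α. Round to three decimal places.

α ≈ 0.481

Set the two utilities equal: 118^α·15^(1−α) = 48^α·34.5^(1−α).
Rearrange to (118/48)^α = (34.5/15)^(1−α) and take logs: α·0.899484 = (1−α)·0.832909.
Thus α·(1.732393) = 0.832909, so α = 0.832909/1.732393 ≈ 0.481.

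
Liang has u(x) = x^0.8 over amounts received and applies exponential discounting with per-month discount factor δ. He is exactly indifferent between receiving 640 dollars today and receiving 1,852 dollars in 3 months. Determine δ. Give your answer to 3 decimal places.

δ ≈ 0.753

The payoff in 3 months is discounted by δ^3, so u(640) = δ^3·u(1852) and δ^3 = u(640)/u(1852).
With u(x) = x^0.8: δ^3 = 640^0.8/1852^0.8 = (640/1852)^0.8 = 0.42740.
Hence δ = (0.42740)^(1/3) = 0.75326.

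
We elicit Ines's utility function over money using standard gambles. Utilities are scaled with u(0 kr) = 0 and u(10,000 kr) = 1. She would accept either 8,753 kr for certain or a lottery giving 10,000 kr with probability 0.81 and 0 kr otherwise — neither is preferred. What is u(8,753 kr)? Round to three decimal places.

The indifference gives u(8,753 kr) = 0.81·u(10,000 kr) + 0.19·u(0 kr) = 0.81·1 + 0.19·0 = 0.81.

0.810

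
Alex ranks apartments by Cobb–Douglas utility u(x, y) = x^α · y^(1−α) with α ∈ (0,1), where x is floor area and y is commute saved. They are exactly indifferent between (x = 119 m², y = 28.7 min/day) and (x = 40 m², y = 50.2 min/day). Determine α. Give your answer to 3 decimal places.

Set the two utilities equal: 119^α·28.7^(1−α) = 40^α·50.2^(1−α).
(119/40)^α = (50.2/28.7)^(1−α); take logs: α·ln(119/40) = (1−α)·ln(50.2/28.7), i.e. α·1.090244 = (1−α)·0.559118.
So α/(1−α) = (0.559118)/(1.090244) = 0.512837, and α = 0.512837/1.512837 ≈ 0.339.

α ≈ 0.339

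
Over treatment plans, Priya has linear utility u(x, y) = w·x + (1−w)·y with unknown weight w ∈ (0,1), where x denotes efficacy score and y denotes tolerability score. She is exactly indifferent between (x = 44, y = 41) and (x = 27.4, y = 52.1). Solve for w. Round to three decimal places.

w = 0.401

Indifference: w·44 + (1−w)·41 = w·27.4 + (1−w)·52.1.
Collecting terms: w·16.6 = (1−w)·11.1.
So w/(1−w) = 11.1/16.6 = 0.6687, giving w = 11.1/(16.6+11.1) = 0.401.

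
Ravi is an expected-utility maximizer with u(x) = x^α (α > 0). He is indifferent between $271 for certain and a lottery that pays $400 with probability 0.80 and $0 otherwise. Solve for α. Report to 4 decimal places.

α ≈ 0.5731

The lottery's expected utility is 0.80·u(400) + 0.20·u(0) = 0.80·400^α (since u(0) = 0 for α > 0).
Indifference: 271^α = 0.80·400^α, so (271/400)^α = 0.80.
α = ln(0.80) / ln(271/400) = -0.2231436/-0.3893457 ≈ 0.5731.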